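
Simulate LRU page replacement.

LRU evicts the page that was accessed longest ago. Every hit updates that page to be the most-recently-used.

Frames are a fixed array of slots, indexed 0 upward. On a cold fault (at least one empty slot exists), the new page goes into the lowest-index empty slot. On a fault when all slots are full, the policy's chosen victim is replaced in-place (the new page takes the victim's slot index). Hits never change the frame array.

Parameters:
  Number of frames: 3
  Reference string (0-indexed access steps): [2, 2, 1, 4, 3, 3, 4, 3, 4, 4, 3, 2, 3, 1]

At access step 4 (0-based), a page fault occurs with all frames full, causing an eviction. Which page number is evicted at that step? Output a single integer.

Step 0: ref 2 -> FAULT, frames=[2,-,-]
Step 1: ref 2 -> HIT, frames=[2,-,-]
Step 2: ref 1 -> FAULT, frames=[2,1,-]
Step 3: ref 4 -> FAULT, frames=[2,1,4]
Step 4: ref 3 -> FAULT, evict 2, frames=[3,1,4]
At step 4: evicted page 2

Answer: 2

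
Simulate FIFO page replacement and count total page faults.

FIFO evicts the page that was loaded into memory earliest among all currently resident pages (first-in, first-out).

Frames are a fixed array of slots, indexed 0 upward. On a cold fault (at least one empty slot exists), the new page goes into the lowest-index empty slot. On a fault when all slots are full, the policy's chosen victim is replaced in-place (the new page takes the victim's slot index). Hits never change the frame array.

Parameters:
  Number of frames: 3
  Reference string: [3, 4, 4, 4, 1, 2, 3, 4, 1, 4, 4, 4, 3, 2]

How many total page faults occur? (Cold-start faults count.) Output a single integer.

Step 0: ref 3 → FAULT, frames=[3,-,-]
Step 1: ref 4 → FAULT, frames=[3,4,-]
Step 2: ref 4 → HIT, frames=[3,4,-]
Step 3: ref 4 → HIT, frames=[3,4,-]
Step 4: ref 1 → FAULT, frames=[3,4,1]
Step 5: ref 2 → FAULT (evict 3), frames=[2,4,1]
Step 6: ref 3 → FAULT (evict 4), frames=[2,3,1]
Step 7: ref 4 → FAULT (evict 1), frames=[2,3,4]
Step 8: ref 1 → FAULT (evict 2), frames=[1,3,4]
Step 9: ref 4 → HIT, frames=[1,3,4]
Step 10: ref 4 → HIT, frames=[1,3,4]
Step 11: ref 4 → HIT, frames=[1,3,4]
Step 12: ref 3 → HIT, frames=[1,3,4]
Step 13: ref 2 → FAULT (evict 3), frames=[1,2,4]
Total faults: 8

Answer: 8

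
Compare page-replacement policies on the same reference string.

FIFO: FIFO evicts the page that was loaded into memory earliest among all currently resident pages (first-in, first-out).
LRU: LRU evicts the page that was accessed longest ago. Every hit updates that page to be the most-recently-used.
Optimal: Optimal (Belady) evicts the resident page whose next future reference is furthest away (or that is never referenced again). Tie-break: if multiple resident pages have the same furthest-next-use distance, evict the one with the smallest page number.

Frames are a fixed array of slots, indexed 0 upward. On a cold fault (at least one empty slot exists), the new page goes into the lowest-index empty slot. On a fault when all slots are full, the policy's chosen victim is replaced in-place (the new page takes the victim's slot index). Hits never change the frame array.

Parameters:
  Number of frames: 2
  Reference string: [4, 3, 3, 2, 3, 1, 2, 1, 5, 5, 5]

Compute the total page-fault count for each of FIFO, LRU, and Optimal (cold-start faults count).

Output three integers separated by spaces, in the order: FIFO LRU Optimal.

Answer: 5 6 5

Derivation:
--- FIFO ---
  step 0: ref 4 -> FAULT, frames=[4,-] (faults so far: 1)
  step 1: ref 3 -> FAULT, frames=[4,3] (faults so far: 2)
  step 2: ref 3 -> HIT, frames=[4,3] (faults so far: 2)
  step 3: ref 2 -> FAULT, evict 4, frames=[2,3] (faults so far: 3)
  step 4: ref 3 -> HIT, frames=[2,3] (faults so far: 3)
  step 5: ref 1 -> FAULT, evict 3, frames=[2,1] (faults so far: 4)
  step 6: ref 2 -> HIT, frames=[2,1] (faults so far: 4)
  step 7: ref 1 -> HIT, frames=[2,1] (faults so far: 4)
  step 8: ref 5 -> FAULT, evict 2, frames=[5,1] (faults so far: 5)
  step 9: ref 5 -> HIT, frames=[5,1] (faults so far: 5)
  step 10: ref 5 -> HIT, frames=[5,1] (faults so far: 5)
  FIFO total faults: 5
--- LRU ---
  step 0: ref 4 -> FAULT, frames=[4,-] (faults so far: 1)
  step 1: ref 3 -> FAULT, frames=[4,3] (faults so far: 2)
  step 2: ref 3 -> HIT, frames=[4,3] (faults so far: 2)
  step 3: ref 2 -> FAULT, evict 4, frames=[2,3] (faults so far: 3)
  step 4: ref 3 -> HIT, frames=[2,3] (faults so far: 3)
  step 5: ref 1 -> FAULT, evict 2, frames=[1,3] (faults so far: 4)
  step 6: ref 2 -> FAULT, evict 3, frames=[1,2] (faults so far: 5)
  step 7: ref 1 -> HIT, frames=[1,2] (faults so far: 5)
  step 8: ref 5 -> FAULT, evict 2, frames=[1,5] (faults so far: 6)
  step 9: ref 5 -> HIT, frames=[1,5] (faults so far: 6)
  step 10: ref 5 -> HIT, frames=[1,5] (faults so far: 6)
  LRU total faults: 6
--- Optimal ---
  step 0: ref 4 -> FAULT, frames=[4,-] (faults so far: 1)
  step 1: ref 3 -> FAULT, frames=[4,3] (faults so far: 2)
  step 2: ref 3 -> HIT, frames=[4,3] (faults so far: 2)
  step 3: ref 2 -> FAULT, evict 4, frames=[2,3] (faults so far: 3)
  step 4: ref 3 -> HIT, frames=[2,3] (faults so far: 3)
  step 5: ref 1 -> FAULT, evict 3, frames=[2,1] (faults so far: 4)
  step 6: ref 2 -> HIT, frames=[2,1] (faults so far: 4)
  step 7: ref 1 -> HIT, frames=[2,1] (faults so far: 4)
  step 8: ref 5 -> FAULT, evict 1, frames=[2,5] (faults so far: 5)
  step 9: ref 5 -> HIT, frames=[2,5] (faults so far: 5)
  step 10: ref 5 -> HIT, frames=[2,5] (faults so far: 5)
  Optimal total faults: 5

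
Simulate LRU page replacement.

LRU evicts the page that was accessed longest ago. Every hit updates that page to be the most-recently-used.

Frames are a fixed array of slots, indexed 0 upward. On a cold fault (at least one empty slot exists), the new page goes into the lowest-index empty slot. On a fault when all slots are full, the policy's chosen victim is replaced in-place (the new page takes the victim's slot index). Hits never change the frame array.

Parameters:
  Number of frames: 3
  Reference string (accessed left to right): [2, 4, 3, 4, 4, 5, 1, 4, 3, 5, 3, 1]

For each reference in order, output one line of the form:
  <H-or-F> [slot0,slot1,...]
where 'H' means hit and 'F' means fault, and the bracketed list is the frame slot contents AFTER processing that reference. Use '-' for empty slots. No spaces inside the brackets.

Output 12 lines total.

F [2,-,-]
F [2,4,-]
F [2,4,3]
H [2,4,3]
H [2,4,3]
F [5,4,3]
F [5,4,1]
H [5,4,1]
F [3,4,1]
F [3,4,5]
H [3,4,5]
F [3,1,5]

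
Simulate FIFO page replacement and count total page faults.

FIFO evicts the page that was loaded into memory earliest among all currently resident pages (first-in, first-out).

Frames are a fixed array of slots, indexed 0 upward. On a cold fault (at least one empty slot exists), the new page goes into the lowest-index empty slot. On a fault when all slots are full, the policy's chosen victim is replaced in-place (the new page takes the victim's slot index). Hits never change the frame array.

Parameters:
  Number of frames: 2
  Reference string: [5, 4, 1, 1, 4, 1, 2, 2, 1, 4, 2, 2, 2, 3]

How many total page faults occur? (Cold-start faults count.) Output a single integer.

Answer: 6

Derivation:
Step 0: ref 5 → FAULT, frames=[5,-]
Step 1: ref 4 → FAULT, frames=[5,4]
Step 2: ref 1 → FAULT (evict 5), frames=[1,4]
Step 3: ref 1 → HIT, frames=[1,4]
Step 4: ref 4 → HIT, frames=[1,4]
Step 5: ref 1 → HIT, frames=[1,4]
Step 6: ref 2 → FAULT (evict 4), frames=[1,2]
Step 7: ref 2 → HIT, frames=[1,2]
Step 8: ref 1 → HIT, frames=[1,2]
Step 9: ref 4 → FAULT (evict 1), frames=[4,2]
Step 10: ref 2 → HIT, frames=[4,2]
Step 11: ref 2 → HIT, frames=[4,2]
Step 12: ref 2 → HIT, frames=[4,2]
Step 13: ref 3 → FAULT (evict 2), frames=[4,3]
Total faults: 6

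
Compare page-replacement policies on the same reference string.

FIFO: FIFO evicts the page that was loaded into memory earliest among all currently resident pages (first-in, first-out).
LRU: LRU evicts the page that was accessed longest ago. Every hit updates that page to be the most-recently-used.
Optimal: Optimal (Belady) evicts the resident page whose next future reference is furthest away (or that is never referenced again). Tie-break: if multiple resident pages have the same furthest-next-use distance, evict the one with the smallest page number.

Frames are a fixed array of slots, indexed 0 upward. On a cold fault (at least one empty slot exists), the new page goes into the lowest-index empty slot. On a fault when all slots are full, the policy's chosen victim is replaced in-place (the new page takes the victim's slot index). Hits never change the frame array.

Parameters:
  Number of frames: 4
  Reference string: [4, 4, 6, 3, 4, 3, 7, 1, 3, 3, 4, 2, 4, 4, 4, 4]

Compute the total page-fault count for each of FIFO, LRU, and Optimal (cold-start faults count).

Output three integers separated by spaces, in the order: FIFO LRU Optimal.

--- FIFO ---
  step 0: ref 4 -> FAULT, frames=[4,-,-,-] (faults so far: 1)
  step 1: ref 4 -> HIT, frames=[4,-,-,-] (faults so far: 1)
  step 2: ref 6 -> FAULT, frames=[4,6,-,-] (faults so far: 2)
  step 3: ref 3 -> FAULT, frames=[4,6,3,-] (faults so far: 3)
  step 4: ref 4 -> HIT, frames=[4,6,3,-] (faults so far: 3)
  step 5: ref 3 -> HIT, frames=[4,6,3,-] (faults so far: 3)
  step 6: ref 7 -> FAULT, frames=[4,6,3,7] (faults so far: 4)
  step 7: ref 1 -> FAULT, evict 4, frames=[1,6,3,7] (faults so far: 5)
  step 8: ref 3 -> HIT, frames=[1,6,3,7] (faults so far: 5)
  step 9: ref 3 -> HIT, frames=[1,6,3,7] (faults so far: 5)
  step 10: ref 4 -> FAULT, evict 6, frames=[1,4,3,7] (faults so far: 6)
  step 11: ref 2 -> FAULT, evict 3, frames=[1,4,2,7] (faults so far: 7)
  step 12: ref 4 -> HIT, frames=[1,4,2,7] (faults so far: 7)
  step 13: ref 4 -> HIT, frames=[1,4,2,7] (faults so far: 7)
  step 14: ref 4 -> HIT, frames=[1,4,2,7] (faults so far: 7)
  step 15: ref 4 -> HIT, frames=[1,4,2,7] (faults so far: 7)
  FIFO total faults: 7
--- LRU ---
  step 0: ref 4 -> FAULT, frames=[4,-,-,-] (faults so far: 1)
  step 1: ref 4 -> HIT, frames=[4,-,-,-] (faults so far: 1)
  step 2: ref 6 -> FAULT, frames=[4,6,-,-] (faults so far: 2)
  step 3: ref 3 -> FAULT, frames=[4,6,3,-] (faults so far: 3)
  step 4: ref 4 -> HIT, frames=[4,6,3,-] (faults so far: 3)
  step 5: ref 3 -> HIT, frames=[4,6,3,-] (faults so far: 3)
  step 6: ref 7 -> FAULT, frames=[4,6,3,7] (faults so far: 4)
  step 7: ref 1 -> FAULT, evict 6, frames=[4,1,3,7] (faults so far: 5)
  step 8: ref 3 -> HIT, frames=[4,1,3,7] (faults so far: 5)
  step 9: ref 3 -> HIT, frames=[4,1,3,7] (faults so far: 5)
  step 10: ref 4 -> HIT, frames=[4,1,3,7] (faults so far: 5)
  step 11: ref 2 -> FAULT, evict 7, frames=[4,1,3,2] (faults so far: 6)
  step 12: ref 4 -> HIT, frames=[4,1,3,2] (faults so far: 6)
  step 13: ref 4 -> HIT, frames=[4,1,3,2] (faults so far: 6)
  step 14: ref 4 -> HIT, frames=[4,1,3,2] (faults so far: 6)
  step 15: ref 4 -> HIT, frames=[4,1,3,2] (faults so far: 6)
  LRU total faults: 6
--- Optimal ---
  step 0: ref 4 -> FAULT, frames=[4,-,-,-] (faults so far: 1)
  step 1: ref 4 -> HIT, frames=[4,-,-,-] (faults so far: 1)
  step 2: ref 6 -> FAULT, frames=[4,6,-,-] (faults so far: 2)
  step 3: ref 3 -> FAULT, frames=[4,6,3,-] (faults so far: 3)
  step 4: ref 4 -> HIT, frames=[4,6,3,-] (faults so far: 3)
  step 5: ref 3 -> HIT, frames=[4,6,3,-] (faults so far: 3)
  step 6: ref 7 -> FAULT, frames=[4,6,3,7] (faults so far: 4)
  step 7: ref 1 -> FAULT, evict 6, frames=[4,1,3,7] (faults so far: 5)
  step 8: ref 3 -> HIT, frames=[4,1,3,7] (faults so far: 5)
  step 9: ref 3 -> HIT, frames=[4,1,3,7] (faults so far: 5)
  step 10: ref 4 -> HIT, frames=[4,1,3,7] (faults so far: 5)
  step 11: ref 2 -> FAULT, evict 1, frames=[4,2,3,7] (faults so far: 6)
  step 12: ref 4 -> HIT, frames=[4,2,3,7] (faults so far: 6)
  step 13: ref 4 -> HIT, frames=[4,2,3,7] (faults so far: 6)
  step 14: ref 4 -> HIT, frames=[4,2,3,7] (faults so far: 6)
  step 15: ref 4 -> HIT, frames=[4,2,3,7] (faults so far: 6)
  Optimal total faults: 6

Answer: 7 6 6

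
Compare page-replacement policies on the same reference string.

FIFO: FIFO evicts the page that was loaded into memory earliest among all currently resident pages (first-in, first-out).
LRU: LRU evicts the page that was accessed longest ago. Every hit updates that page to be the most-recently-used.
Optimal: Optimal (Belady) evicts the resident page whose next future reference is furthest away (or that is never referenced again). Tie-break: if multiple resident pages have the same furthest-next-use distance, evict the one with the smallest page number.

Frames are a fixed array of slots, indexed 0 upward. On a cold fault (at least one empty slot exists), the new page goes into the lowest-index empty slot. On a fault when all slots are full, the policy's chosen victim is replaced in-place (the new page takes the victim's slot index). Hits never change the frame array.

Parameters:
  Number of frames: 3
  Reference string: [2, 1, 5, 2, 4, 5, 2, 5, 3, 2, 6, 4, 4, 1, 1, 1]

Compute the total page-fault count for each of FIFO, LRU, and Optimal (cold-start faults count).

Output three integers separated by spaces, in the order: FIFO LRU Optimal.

--- FIFO ---
  step 0: ref 2 -> FAULT, frames=[2,-,-] (faults so far: 1)
  step 1: ref 1 -> FAULT, frames=[2,1,-] (faults so far: 2)
  step 2: ref 5 -> FAULT, frames=[2,1,5] (faults so far: 3)
  step 3: ref 2 -> HIT, frames=[2,1,5] (faults so far: 3)
  step 4: ref 4 -> FAULT, evict 2, frames=[4,1,5] (faults so far: 4)
  step 5: ref 5 -> HIT, frames=[4,1,5] (faults so far: 4)
  step 6: ref 2 -> FAULT, evict 1, frames=[4,2,5] (faults so far: 5)
  step 7: ref 5 -> HIT, frames=[4,2,5] (faults so far: 5)
  step 8: ref 3 -> FAULT, evict 5, frames=[4,2,3] (faults so far: 6)
  step 9: ref 2 -> HIT, frames=[4,2,3] (faults so far: 6)
  step 10: ref 6 -> FAULT, evict 4, frames=[6,2,3] (faults so far: 7)
  step 11: ref 4 -> FAULT, evict 2, frames=[6,4,3] (faults so far: 8)
  step 12: ref 4 -> HIT, frames=[6,4,3] (faults so far: 8)
  step 13: ref 1 -> FAULT, evict 3, frames=[6,4,1] (faults so far: 9)
  step 14: ref 1 -> HIT, frames=[6,4,1] (faults so far: 9)
  step 15: ref 1 -> HIT, frames=[6,4,1] (faults so far: 9)
  FIFO total faults: 9
--- LRU ---
  step 0: ref 2 -> FAULT, frames=[2,-,-] (faults so far: 1)
  step 1: ref 1 -> FAULT, frames=[2,1,-] (faults so far: 2)
  step 2: ref 5 -> FAULT, frames=[2,1,5] (faults so far: 3)
  step 3: ref 2 -> HIT, frames=[2,1,5] (faults so far: 3)
  step 4: ref 4 -> FAULT, evict 1, frames=[2,4,5] (faults so far: 4)
  step 5: ref 5 -> HIT, frames=[2,4,5] (faults so far: 4)
  step 6: ref 2 -> HIT, frames=[2,4,5] (faults so far: 4)
  step 7: ref 5 -> HIT, frames=[2,4,5] (faults so far: 4)
  step 8: ref 3 -> FAULT, evict 4, frames=[2,3,5] (faults so far: 5)
  step 9: ref 2 -> HIT, frames=[2,3,5] (faults so far: 5)
  step 10: ref 6 -> FAULT, evict 5, frames=[2,3,6] (faults so far: 6)
  step 11: ref 4 -> FAULT, evict 3, frames=[2,4,6] (faults so far: 7)
  step 12: ref 4 -> HIT, frames=[2,4,6] (faults so far: 7)
  step 13: ref 1 -> FAULT, evict 2, frames=[1,4,6] (faults so far: 8)
  step 14: ref 1 -> HIT, frames=[1,4,6] (faults so far: 8)
  step 15: ref 1 -> HIT, frames=[1,4,6] (faults so far: 8)
  LRU total faults: 8
--- Optimal ---
  step 0: ref 2 -> FAULT, frames=[2,-,-] (faults so far: 1)
  step 1: ref 1 -> FAULT, frames=[2,1,-] (faults so far: 2)
  step 2: ref 5 -> FAULT, frames=[2,1,5] (faults so far: 3)
  step 3: ref 2 -> HIT, frames=[2,1,5] (faults so far: 3)
  step 4: ref 4 -> FAULT, evict 1, frames=[2,4,5] (faults so far: 4)
  step 5: ref 5 -> HIT, frames=[2,4,5] (faults so far: 4)
  step 6: ref 2 -> HIT, frames=[2,4,5] (faults so far: 4)
  step 7: ref 5 -> HIT, frames=[2,4,5] (faults so far: 4)
  step 8: ref 3 -> FAULT, evict 5, frames=[2,4,3] (faults so far: 5)
  step 9: ref 2 -> HIT, frames=[2,4,3] (faults so far: 5)
  step 10: ref 6 -> FAULT, evict 2, frames=[6,4,3] (faults so far: 6)
  step 11: ref 4 -> HIT, frames=[6,4,3] (faults so far: 6)
  step 12: ref 4 -> HIT, frames=[6,4,3] (faults so far: 6)
  step 13: ref 1 -> FAULT, evict 3, frames=[6,4,1] (faults so far: 7)
  step 14: ref 1 -> HIT, frames=[6,4,1] (faults so far: 7)
  step 15: ref 1 -> HIT, frames=[6,4,1] (faults so far: 7)
  Optimal total faults: 7

Answer: 9 8 7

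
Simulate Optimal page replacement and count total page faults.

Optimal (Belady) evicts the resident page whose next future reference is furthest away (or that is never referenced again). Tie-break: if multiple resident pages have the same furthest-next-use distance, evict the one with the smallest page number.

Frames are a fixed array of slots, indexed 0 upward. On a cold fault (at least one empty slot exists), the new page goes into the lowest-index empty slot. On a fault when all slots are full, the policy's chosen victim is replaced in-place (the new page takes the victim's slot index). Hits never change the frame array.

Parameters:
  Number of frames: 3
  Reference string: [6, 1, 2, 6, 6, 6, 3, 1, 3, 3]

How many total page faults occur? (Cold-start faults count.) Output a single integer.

Step 0: ref 6 → FAULT, frames=[6,-,-]
Step 1: ref 1 → FAULT, frames=[6,1,-]
Step 2: ref 2 → FAULT, frames=[6,1,2]
Step 3: ref 6 → HIT, frames=[6,1,2]
Step 4: ref 6 → HIT, frames=[6,1,2]
Step 5: ref 6 → HIT, frames=[6,1,2]
Step 6: ref 3 → FAULT (evict 2), frames=[6,1,3]
Step 7: ref 1 → HIT, frames=[6,1,3]
Step 8: ref 3 → HIT, frames=[6,1,3]
Step 9: ref 3 → HIT, frames=[6,1,3]
Total faults: 4

Answer: 4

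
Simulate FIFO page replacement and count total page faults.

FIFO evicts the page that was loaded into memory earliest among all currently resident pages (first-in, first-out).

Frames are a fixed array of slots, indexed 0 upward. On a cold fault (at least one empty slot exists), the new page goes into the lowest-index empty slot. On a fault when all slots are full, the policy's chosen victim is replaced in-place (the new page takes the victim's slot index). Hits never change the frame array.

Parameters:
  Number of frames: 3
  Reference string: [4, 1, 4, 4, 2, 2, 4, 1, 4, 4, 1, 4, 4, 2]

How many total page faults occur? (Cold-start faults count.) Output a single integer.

Answer: 3

Derivation:
Step 0: ref 4 → FAULT, frames=[4,-,-]
Step 1: ref 1 → FAULT, frames=[4,1,-]
Step 2: ref 4 → HIT, frames=[4,1,-]
Step 3: ref 4 → HIT, frames=[4,1,-]
Step 4: ref 2 → FAULT, frames=[4,1,2]
Step 5: ref 2 → HIT, frames=[4,1,2]
Step 6: ref 4 → HIT, frames=[4,1,2]
Step 7: ref 1 → HIT, frames=[4,1,2]
Step 8: ref 4 → HIT, frames=[4,1,2]
Step 9: ref 4 → HIT, frames=[4,1,2]
Step 10: ref 1 → HIT, frames=[4,1,2]
Step 11: ref 4 → HIT, frames=[4,1,2]
Step 12: ref 4 → HIT, frames=[4,1,2]
Step 13: ref 2 → HIT, frames=[4,1,2]
Total faults: 3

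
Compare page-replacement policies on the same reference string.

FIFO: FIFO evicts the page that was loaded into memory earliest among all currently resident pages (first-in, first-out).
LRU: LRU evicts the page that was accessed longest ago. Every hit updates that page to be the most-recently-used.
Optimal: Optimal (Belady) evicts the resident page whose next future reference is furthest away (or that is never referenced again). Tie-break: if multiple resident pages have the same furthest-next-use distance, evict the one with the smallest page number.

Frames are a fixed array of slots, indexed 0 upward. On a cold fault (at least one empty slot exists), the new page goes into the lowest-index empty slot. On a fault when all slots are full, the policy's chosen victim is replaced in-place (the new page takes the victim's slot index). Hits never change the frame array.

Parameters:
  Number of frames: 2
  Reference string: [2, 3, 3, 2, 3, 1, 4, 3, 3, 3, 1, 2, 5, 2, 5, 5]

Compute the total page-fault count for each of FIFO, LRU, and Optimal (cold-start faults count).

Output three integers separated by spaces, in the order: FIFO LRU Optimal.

Answer: 8 8 7

Derivation:
--- FIFO ---
  step 0: ref 2 -> FAULT, frames=[2,-] (faults so far: 1)
  step 1: ref 3 -> FAULT, frames=[2,3] (faults so far: 2)
  step 2: ref 3 -> HIT, frames=[2,3] (faults so far: 2)
  step 3: ref 2 -> HIT, frames=[2,3] (faults so far: 2)
  step 4: ref 3 -> HIT, frames=[2,3] (faults so far: 2)
  step 5: ref 1 -> FAULT, evict 2, frames=[1,3] (faults so far: 3)
  step 6: ref 4 -> FAULT, evict 3, frames=[1,4] (faults so far: 4)
  step 7: ref 3 -> FAULT, evict 1, frames=[3,4] (faults so far: 5)
  step 8: ref 3 -> HIT, frames=[3,4] (faults so far: 5)
  step 9: ref 3 -> HIT, frames=[3,4] (faults so far: 5)
  step 10: ref 1 -> FAULT, evict 4, frames=[3,1] (faults so far: 6)
  step 11: ref 2 -> FAULT, evict 3, frames=[2,1] (faults so far: 7)
  step 12: ref 5 -> FAULT, evict 1, frames=[2,5] (faults so far: 8)
  step 13: ref 2 -> HIT, frames=[2,5] (faults so far: 8)
  step 14: ref 5 -> HIT, frames=[2,5] (faults so far: 8)
  step 15: ref 5 -> HIT, frames=[2,5] (faults so far: 8)
  FIFO total faults: 8
--- LRU ---
  step 0: ref 2 -> FAULT, frames=[2,-] (faults so far: 1)
  step 1: ref 3 -> FAULT, frames=[2,3] (faults so far: 2)
  step 2: ref 3 -> HIT, frames=[2,3] (faults so far: 2)
  step 3: ref 2 -> HIT, frames=[2,3] (faults so far: 2)
  step 4: ref 3 -> HIT, frames=[2,3] (faults so far: 2)
  step 5: ref 1 -> FAULT, evict 2, frames=[1,3] (faults so far: 3)
  step 6: ref 4 -> FAULT, evict 3, frames=[1,4] (faults so far: 4)
  step 7: ref 3 -> FAULT, evict 1, frames=[3,4] (faults so far: 5)
  step 8: ref 3 -> HIT, frames=[3,4] (faults so far: 5)
  step 9: ref 3 -> HIT, frames=[3,4] (faults so far: 5)
  step 10: ref 1 -> FAULT, evict 4, frames=[3,1] (faults so far: 6)
  step 11: ref 2 -> FAULT, evict 3, frames=[2,1] (faults so far: 7)
  step 12: ref 5 -> FAULT, evict 1, frames=[2,5] (faults so far: 8)
  step 13: ref 2 -> HIT, frames=[2,5] (faults so far: 8)
  step 14: ref 5 -> HIT, frames=[2,5] (faults so far: 8)
  step 15: ref 5 -> HIT, frames=[2,5] (faults so far: 8)
  LRU total faults: 8
--- Optimal ---
  step 0: ref 2 -> FAULT, frames=[2,-] (faults so far: 1)
  step 1: ref 3 -> FAULT, frames=[2,3] (faults so far: 2)
  step 2: ref 3 -> HIT, frames=[2,3] (faults so far: 2)
  step 3: ref 2 -> HIT, frames=[2,3] (faults so far: 2)
  step 4: ref 3 -> HIT, frames=[2,3] (faults so far: 2)
  step 5: ref 1 -> FAULT, evict 2, frames=[1,3] (faults so far: 3)
  step 6: ref 4 -> FAULT, evict 1, frames=[4,3] (faults so far: 4)
  step 7: ref 3 -> HIT, frames=[4,3] (faults so far: 4)
  step 8: ref 3 -> HIT, frames=[4,3] (faults so far: 4)
  step 9: ref 3 -> HIT, frames=[4,3] (faults so far: 4)
  step 10: ref 1 -> FAULT, evict 3, frames=[4,1] (faults so far: 5)
  step 11: ref 2 -> FAULT, evict 1, frames=[4,2] (faults so far: 6)
  step 12: ref 5 -> FAULT, evict 4, frames=[5,2] (faults so far: 7)
  step 13: ref 2 -> HIT, frames=[5,2] (faults so far: 7)
  step 14: ref 5 -> HIT, frames=[5,2] (faults so far: 7)
  step 15: ref 5 -> HIT, frames=[5,2] (faults so far: 7)
  Optimal total faults: 7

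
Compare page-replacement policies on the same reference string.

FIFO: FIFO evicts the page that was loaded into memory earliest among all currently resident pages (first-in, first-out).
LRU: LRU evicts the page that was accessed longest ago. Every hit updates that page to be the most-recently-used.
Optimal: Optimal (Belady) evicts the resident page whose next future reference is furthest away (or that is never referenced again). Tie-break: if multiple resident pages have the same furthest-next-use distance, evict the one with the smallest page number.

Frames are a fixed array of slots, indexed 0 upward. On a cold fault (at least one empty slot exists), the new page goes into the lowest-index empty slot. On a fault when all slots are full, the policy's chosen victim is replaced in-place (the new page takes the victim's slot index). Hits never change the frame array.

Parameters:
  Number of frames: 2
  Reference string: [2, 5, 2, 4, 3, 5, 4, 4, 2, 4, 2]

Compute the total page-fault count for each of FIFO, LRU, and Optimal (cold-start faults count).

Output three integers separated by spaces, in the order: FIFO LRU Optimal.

--- FIFO ---
  step 0: ref 2 -> FAULT, frames=[2,-] (faults so far: 1)
  step 1: ref 5 -> FAULT, frames=[2,5] (faults so far: 2)
  step 2: ref 2 -> HIT, frames=[2,5] (faults so far: 2)
  step 3: ref 4 -> FAULT, evict 2, frames=[4,5] (faults so far: 3)
  step 4: ref 3 -> FAULT, evict 5, frames=[4,3] (faults so far: 4)
  step 5: ref 5 -> FAULT, evict 4, frames=[5,3] (faults so far: 5)
  step 6: ref 4 -> FAULT, evict 3, frames=[5,4] (faults so far: 6)
  step 7: ref 4 -> HIT, frames=[5,4] (faults so far: 6)
  step 8: ref 2 -> FAULT, evict 5, frames=[2,4] (faults so far: 7)
  step 9: ref 4 -> HIT, frames=[2,4] (faults so far: 7)
  step 10: ref 2 -> HIT, frames=[2,4] (faults so far: 7)
  FIFO total faults: 7
--- LRU ---
  step 0: ref 2 -> FAULT, frames=[2,-] (faults so far: 1)
  step 1: ref 5 -> FAULT, frames=[2,5] (faults so far: 2)
  step 2: ref 2 -> HIT, frames=[2,5] (faults so far: 2)
  step 3: ref 4 -> FAULT, evict 5, frames=[2,4] (faults so far: 3)
  step 4: ref 3 -> FAULT, evict 2, frames=[3,4] (faults so far: 4)
  step 5: ref 5 -> FAULT, evict 4, frames=[3,5] (faults so far: 5)
  step 6: ref 4 -> FAULT, evict 3, frames=[4,5] (faults so far: 6)
  step 7: ref 4 -> HIT, frames=[4,5] (faults so far: 6)
  step 8: ref 2 -> FAULT, evict 5, frames=[4,2] (faults so far: 7)
  step 9: ref 4 -> HIT, frames=[4,2] (faults so far: 7)
  step 10: ref 2 -> HIT, frames=[4,2] (faults so far: 7)
  LRU total faults: 7
--- Optimal ---
  step 0: ref 2 -> FAULT, frames=[2,-] (faults so far: 1)
  step 1: ref 5 -> FAULT, frames=[2,5] (faults so far: 2)
  step 2: ref 2 -> HIT, frames=[2,5] (faults so far: 2)
  step 3: ref 4 -> FAULT, evict 2, frames=[4,5] (faults so far: 3)
  step 4: ref 3 -> FAULT, evict 4, frames=[3,5] (faults so far: 4)
  step 5: ref 5 -> HIT, frames=[3,5] (faults so far: 4)
  step 6: ref 4 -> FAULT, evict 3, frames=[4,5] (faults so far: 5)
  step 7: ref 4 -> HIT, frames=[4,5] (faults so far: 5)
  step 8: ref 2 -> FAULT, evict 5, frames=[4,2] (faults so far: 6)
  step 9: ref 4 -> HIT, frames=[4,2] (faults so far: 6)
  step 10: ref 2 -> HIT, frames=[4,2] (faults so far: 6)
  Optimal total faults: 6

Answer: 7 7 6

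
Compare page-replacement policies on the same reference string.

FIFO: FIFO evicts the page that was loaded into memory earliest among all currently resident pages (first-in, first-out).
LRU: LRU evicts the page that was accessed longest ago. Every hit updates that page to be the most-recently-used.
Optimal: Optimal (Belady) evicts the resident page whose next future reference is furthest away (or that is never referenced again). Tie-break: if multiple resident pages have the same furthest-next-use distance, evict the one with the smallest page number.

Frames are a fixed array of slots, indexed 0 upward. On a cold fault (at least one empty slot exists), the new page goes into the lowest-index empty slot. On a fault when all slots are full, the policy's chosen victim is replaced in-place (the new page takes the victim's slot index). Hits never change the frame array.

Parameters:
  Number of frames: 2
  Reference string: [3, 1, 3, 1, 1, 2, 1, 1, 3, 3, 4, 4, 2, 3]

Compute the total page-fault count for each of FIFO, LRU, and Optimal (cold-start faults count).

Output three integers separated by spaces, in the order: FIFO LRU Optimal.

--- FIFO ---
  step 0: ref 3 -> FAULT, frames=[3,-] (faults so far: 1)
  step 1: ref 1 -> FAULT, frames=[3,1] (faults so far: 2)
  step 2: ref 3 -> HIT, frames=[3,1] (faults so far: 2)
  step 3: ref 1 -> HIT, frames=[3,1] (faults so far: 2)
  step 4: ref 1 -> HIT, frames=[3,1] (faults so far: 2)
  step 5: ref 2 -> FAULT, evict 3, frames=[2,1] (faults so far: 3)
  step 6: ref 1 -> HIT, frames=[2,1] (faults so far: 3)
  step 7: ref 1 -> HIT, frames=[2,1] (faults so far: 3)
  step 8: ref 3 -> FAULT, evict 1, frames=[2,3] (faults so far: 4)
  step 9: ref 3 -> HIT, frames=[2,3] (faults so far: 4)
  step 10: ref 4 -> FAULT, evict 2, frames=[4,3] (faults so far: 5)
  step 11: ref 4 -> HIT, frames=[4,3] (faults so far: 5)
  step 12: ref 2 -> FAULT, evict 3, frames=[4,2] (faults so far: 6)
  step 13: ref 3 -> FAULT, evict 4, frames=[3,2] (faults so far: 7)
  FIFO total faults: 7
--- LRU ---
  step 0: ref 3 -> FAULT, frames=[3,-] (faults so far: 1)
  step 1: ref 1 -> FAULT, frames=[3,1] (faults so far: 2)
  step 2: ref 3 -> HIT, frames=[3,1] (faults so far: 2)
  step 3: ref 1 -> HIT, frames=[3,1] (faults so far: 2)
  step 4: ref 1 -> HIT, frames=[3,1] (faults so far: 2)
  step 5: ref 2 -> FAULT, evict 3, frames=[2,1] (faults so far: 3)
  step 6: ref 1 -> HIT, frames=[2,1] (faults so far: 3)
  step 7: ref 1 -> HIT, frames=[2,1] (faults so far: 3)
  step 8: ref 3 -> FAULT, evict 2, frames=[3,1] (faults so far: 4)
  step 9: ref 3 -> HIT, frames=[3,1] (faults so far: 4)
  step 10: ref 4 -> FAULT, evict 1, frames=[3,4] (faults so far: 5)
  step 11: ref 4 -> HIT, frames=[3,4] (faults so far: 5)
  step 12: ref 2 -> FAULT, evict 3, frames=[2,4] (faults so far: 6)
  step 13: ref 3 -> FAULT, evict 4, frames=[2,3] (faults so far: 7)
  LRU total faults: 7
--- Optimal ---
  step 0: ref 3 -> FAULT, frames=[3,-] (faults so far: 1)
  step 1: ref 1 -> FAULT, frames=[3,1] (faults so far: 2)
  step 2: ref 3 -> HIT, frames=[3,1] (faults so far: 2)
  step 3: ref 1 -> HIT, frames=[3,1] (faults so far: 2)
  step 4: ref 1 -> HIT, frames=[3,1] (faults so far: 2)
  step 5: ref 2 -> FAULT, evict 3, frames=[2,1] (faults so far: 3)
  step 6: ref 1 -> HIT, frames=[2,1] (faults so far: 3)
  step 7: ref 1 -> HIT, frames=[2,1] (faults so far: 3)
  step 8: ref 3 -> FAULT, evict 1, frames=[2,3] (faults so far: 4)
  step 9: ref 3 -> HIT, frames=[2,3] (faults so far: 4)
  step 10: ref 4 -> FAULT, evict 3, frames=[2,4] (faults so far: 5)
  step 11: ref 4 -> HIT, frames=[2,4] (faults so far: 5)
  step 12: ref 2 -> HIT, frames=[2,4] (faults so far: 5)
  step 13: ref 3 -> FAULT, evict 2, frames=[3,4] (faults so far: 6)
  Optimal total faults: 6

Answer: 7 7 6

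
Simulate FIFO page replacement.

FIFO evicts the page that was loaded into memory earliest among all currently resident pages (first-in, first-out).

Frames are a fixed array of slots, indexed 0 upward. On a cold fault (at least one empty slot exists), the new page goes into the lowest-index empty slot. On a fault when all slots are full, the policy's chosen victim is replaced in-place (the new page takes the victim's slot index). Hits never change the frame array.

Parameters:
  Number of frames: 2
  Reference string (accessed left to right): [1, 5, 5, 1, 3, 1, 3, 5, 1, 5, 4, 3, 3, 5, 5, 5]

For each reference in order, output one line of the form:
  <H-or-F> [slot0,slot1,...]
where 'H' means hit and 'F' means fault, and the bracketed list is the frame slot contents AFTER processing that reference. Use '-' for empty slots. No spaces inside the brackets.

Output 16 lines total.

F [1,-]
F [1,5]
H [1,5]
H [1,5]
F [3,5]
F [3,1]
H [3,1]
F [5,1]
H [5,1]
H [5,1]
F [5,4]
F [3,4]
H [3,4]
F [3,5]
H [3,5]
H [3,5]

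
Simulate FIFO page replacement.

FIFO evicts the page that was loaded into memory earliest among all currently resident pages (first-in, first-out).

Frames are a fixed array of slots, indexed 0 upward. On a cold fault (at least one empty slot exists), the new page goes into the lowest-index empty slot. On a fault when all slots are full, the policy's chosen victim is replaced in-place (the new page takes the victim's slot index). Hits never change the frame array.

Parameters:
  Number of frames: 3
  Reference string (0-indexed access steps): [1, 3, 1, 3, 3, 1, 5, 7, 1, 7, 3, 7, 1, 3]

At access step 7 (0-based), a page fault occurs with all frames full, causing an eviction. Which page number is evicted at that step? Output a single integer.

Step 0: ref 1 -> FAULT, frames=[1,-,-]
Step 1: ref 3 -> FAULT, frames=[1,3,-]
Step 2: ref 1 -> HIT, frames=[1,3,-]
Step 3: ref 3 -> HIT, frames=[1,3,-]
Step 4: ref 3 -> HIT, frames=[1,3,-]
Step 5: ref 1 -> HIT, frames=[1,3,-]
Step 6: ref 5 -> FAULT, frames=[1,3,5]
Step 7: ref 7 -> FAULT, evict 1, frames=[7,3,5]
At step 7: evicted page 1

Answer: 1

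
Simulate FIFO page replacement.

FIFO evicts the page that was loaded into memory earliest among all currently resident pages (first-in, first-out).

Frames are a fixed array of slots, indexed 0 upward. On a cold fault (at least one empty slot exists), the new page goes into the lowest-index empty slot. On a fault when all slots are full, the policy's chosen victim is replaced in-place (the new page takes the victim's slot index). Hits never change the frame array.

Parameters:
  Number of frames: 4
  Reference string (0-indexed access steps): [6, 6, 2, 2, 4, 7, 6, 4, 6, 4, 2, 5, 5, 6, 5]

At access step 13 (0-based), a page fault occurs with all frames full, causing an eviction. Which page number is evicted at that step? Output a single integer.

Step 0: ref 6 -> FAULT, frames=[6,-,-,-]
Step 1: ref 6 -> HIT, frames=[6,-,-,-]
Step 2: ref 2 -> FAULT, frames=[6,2,-,-]
Step 3: ref 2 -> HIT, frames=[6,2,-,-]
Step 4: ref 4 -> FAULT, frames=[6,2,4,-]
Step 5: ref 7 -> FAULT, frames=[6,2,4,7]
Step 6: ref 6 -> HIT, frames=[6,2,4,7]
Step 7: ref 4 -> HIT, frames=[6,2,4,7]
Step 8: ref 6 -> HIT, frames=[6,2,4,7]
Step 9: ref 4 -> HIT, frames=[6,2,4,7]
Step 10: ref 2 -> HIT, frames=[6,2,4,7]
Step 11: ref 5 -> FAULT, evict 6, frames=[5,2,4,7]
Step 12: ref 5 -> HIT, frames=[5,2,4,7]
Step 13: ref 6 -> FAULT, evict 2, frames=[5,6,4,7]
At step 13: evicted page 2

Answer: 2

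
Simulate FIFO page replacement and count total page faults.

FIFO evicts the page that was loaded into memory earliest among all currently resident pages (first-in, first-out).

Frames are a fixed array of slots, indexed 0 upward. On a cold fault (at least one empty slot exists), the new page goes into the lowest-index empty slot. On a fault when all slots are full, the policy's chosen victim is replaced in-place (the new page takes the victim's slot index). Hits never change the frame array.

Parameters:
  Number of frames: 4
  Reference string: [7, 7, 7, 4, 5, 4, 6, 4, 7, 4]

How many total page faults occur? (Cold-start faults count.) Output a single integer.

Step 0: ref 7 → FAULT, frames=[7,-,-,-]
Step 1: ref 7 → HIT, frames=[7,-,-,-]
Step 2: ref 7 → HIT, frames=[7,-,-,-]
Step 3: ref 4 → FAULT, frames=[7,4,-,-]
Step 4: ref 5 → FAULT, frames=[7,4,5,-]
Step 5: ref 4 → HIT, frames=[7,4,5,-]
Step 6: ref 6 → FAULT, frames=[7,4,5,6]
Step 7: ref 4 → HIT, frames=[7,4,5,6]
Step 8: ref 7 → HIT, frames=[7,4,5,6]
Step 9: ref 4 → HIT, frames=[7,4,5,6]
Total faults: 4

Answer: 4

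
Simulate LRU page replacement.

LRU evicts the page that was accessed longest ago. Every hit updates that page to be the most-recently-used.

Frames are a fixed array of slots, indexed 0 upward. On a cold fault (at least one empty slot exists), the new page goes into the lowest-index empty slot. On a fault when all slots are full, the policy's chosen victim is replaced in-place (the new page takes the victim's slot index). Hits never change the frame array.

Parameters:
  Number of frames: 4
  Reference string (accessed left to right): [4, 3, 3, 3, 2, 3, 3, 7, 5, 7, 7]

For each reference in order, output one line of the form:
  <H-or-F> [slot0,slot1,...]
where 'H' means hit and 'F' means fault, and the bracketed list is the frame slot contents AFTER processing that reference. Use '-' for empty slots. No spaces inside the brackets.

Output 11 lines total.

F [4,-,-,-]
F [4,3,-,-]
H [4,3,-,-]
H [4,3,-,-]
F [4,3,2,-]
H [4,3,2,-]
H [4,3,2,-]
F [4,3,2,7]
F [5,3,2,7]
H [5,3,2,7]
H [5,3,2,7]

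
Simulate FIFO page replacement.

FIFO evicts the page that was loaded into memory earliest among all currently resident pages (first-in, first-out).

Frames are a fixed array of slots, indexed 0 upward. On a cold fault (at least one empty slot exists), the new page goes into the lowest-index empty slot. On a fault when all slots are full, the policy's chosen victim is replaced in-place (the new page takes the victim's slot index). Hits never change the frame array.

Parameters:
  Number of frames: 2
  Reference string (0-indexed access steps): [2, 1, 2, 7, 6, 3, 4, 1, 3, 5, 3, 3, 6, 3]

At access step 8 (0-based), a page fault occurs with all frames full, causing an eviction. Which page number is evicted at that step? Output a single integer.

Step 0: ref 2 -> FAULT, frames=[2,-]
Step 1: ref 1 -> FAULT, frames=[2,1]
Step 2: ref 2 -> HIT, frames=[2,1]
Step 3: ref 7 -> FAULT, evict 2, frames=[7,1]
Step 4: ref 6 -> FAULT, evict 1, frames=[7,6]
Step 5: ref 3 -> FAULT, evict 7, frames=[3,6]
Step 6: ref 4 -> FAULT, evict 6, frames=[3,4]
Step 7: ref 1 -> FAULT, evict 3, frames=[1,4]
Step 8: ref 3 -> FAULT, evict 4, frames=[1,3]
At step 8: evicted page 4

Answer: 4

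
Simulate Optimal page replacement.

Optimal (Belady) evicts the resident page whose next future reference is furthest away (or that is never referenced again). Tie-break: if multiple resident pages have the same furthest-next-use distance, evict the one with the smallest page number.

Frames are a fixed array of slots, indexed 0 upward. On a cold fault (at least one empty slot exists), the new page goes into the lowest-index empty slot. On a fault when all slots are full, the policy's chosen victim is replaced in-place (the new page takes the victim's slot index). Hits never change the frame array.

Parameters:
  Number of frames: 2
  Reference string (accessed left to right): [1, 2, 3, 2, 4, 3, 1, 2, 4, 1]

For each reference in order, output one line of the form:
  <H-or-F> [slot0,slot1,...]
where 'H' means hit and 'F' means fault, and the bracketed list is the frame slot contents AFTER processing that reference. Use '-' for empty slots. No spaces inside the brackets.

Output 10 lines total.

F [1,-]
F [1,2]
F [3,2]
H [3,2]
F [3,4]
H [3,4]
F [1,4]
F [2,4]
H [2,4]
F [1,4]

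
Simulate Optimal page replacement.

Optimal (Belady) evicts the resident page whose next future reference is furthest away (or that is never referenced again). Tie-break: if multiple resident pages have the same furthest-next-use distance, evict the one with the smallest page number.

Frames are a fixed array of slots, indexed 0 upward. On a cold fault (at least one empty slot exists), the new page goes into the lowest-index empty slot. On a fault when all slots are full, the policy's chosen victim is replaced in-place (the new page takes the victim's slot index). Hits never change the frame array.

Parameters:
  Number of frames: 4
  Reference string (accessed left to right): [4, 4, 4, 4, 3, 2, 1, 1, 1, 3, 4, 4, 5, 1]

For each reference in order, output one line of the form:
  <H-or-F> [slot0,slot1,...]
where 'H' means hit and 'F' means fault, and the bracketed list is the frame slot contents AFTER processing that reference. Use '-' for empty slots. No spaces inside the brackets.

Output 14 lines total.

F [4,-,-,-]
H [4,-,-,-]
H [4,-,-,-]
H [4,-,-,-]
F [4,3,-,-]
F [4,3,2,-]
F [4,3,2,1]
H [4,3,2,1]
H [4,3,2,1]
H [4,3,2,1]
H [4,3,2,1]
H [4,3,2,1]
F [4,3,5,1]
H [4,3,5,1]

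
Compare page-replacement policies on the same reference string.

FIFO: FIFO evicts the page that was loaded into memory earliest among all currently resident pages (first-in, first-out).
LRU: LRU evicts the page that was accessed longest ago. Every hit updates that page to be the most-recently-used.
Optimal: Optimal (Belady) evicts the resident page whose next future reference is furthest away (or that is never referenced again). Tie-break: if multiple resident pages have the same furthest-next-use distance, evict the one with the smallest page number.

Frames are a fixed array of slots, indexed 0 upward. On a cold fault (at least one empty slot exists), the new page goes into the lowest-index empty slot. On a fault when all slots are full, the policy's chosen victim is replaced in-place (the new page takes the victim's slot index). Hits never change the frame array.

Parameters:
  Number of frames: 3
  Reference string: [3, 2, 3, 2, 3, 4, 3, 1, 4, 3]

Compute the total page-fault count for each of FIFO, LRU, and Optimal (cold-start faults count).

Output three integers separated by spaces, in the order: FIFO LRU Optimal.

Answer: 5 4 4

Derivation:
--- FIFO ---
  step 0: ref 3 -> FAULT, frames=[3,-,-] (faults so far: 1)
  step 1: ref 2 -> FAULT, frames=[3,2,-] (faults so far: 2)
  step 2: ref 3 -> HIT, frames=[3,2,-] (faults so far: 2)
  step 3: ref 2 -> HIT, frames=[3,2,-] (faults so far: 2)
  step 4: ref 3 -> HIT, frames=[3,2,-] (faults so far: 2)
  step 5: ref 4 -> FAULT, frames=[3,2,4] (faults so far: 3)
  step 6: ref 3 -> HIT, frames=[3,2,4] (faults so far: 3)
  step 7: ref 1 -> FAULT, evict 3, frames=[1,2,4] (faults so far: 4)
  step 8: ref 4 -> HIT, frames=[1,2,4] (faults so far: 4)
  step 9: ref 3 -> FAULT, evict 2, frames=[1,3,4] (faults so far: 5)
  FIFO total faults: 5
--- LRU ---
  step 0: ref 3 -> FAULT, frames=[3,-,-] (faults so far: 1)
  step 1: ref 2 -> FAULT, frames=[3,2,-] (faults so far: 2)
  step 2: ref 3 -> HIT, frames=[3,2,-] (faults so far: 2)
  step 3: ref 2 -> HIT, frames=[3,2,-] (faults so far: 2)
  step 4: ref 3 -> HIT, frames=[3,2,-] (faults so far: 2)
  step 5: ref 4 -> FAULT, frames=[3,2,4] (faults so far: 3)
  step 6: ref 3 -> HIT, frames=[3,2,4] (faults so far: 3)
  step 7: ref 1 -> FAULT, evict 2, frames=[3,1,4] (faults so far: 4)
  step 8: ref 4 -> HIT, frames=[3,1,4] (faults so far: 4)
  step 9: ref 3 -> HIT, frames=[3,1,4] (faults so far: 4)
  LRU total faults: 4
--- Optimal ---
  step 0: ref 3 -> FAULT, frames=[3,-,-] (faults so far: 1)
  step 1: ref 2 -> FAULT, frames=[3,2,-] (faults so far: 2)
  step 2: ref 3 -> HIT, frames=[3,2,-] (faults so far: 2)
  step 3: ref 2 -> HIT, frames=[3,2,-] (faults so far: 2)
  step 4: ref 3 -> HIT, frames=[3,2,-] (faults so far: 2)
  step 5: ref 4 -> FAULT, frames=[3,2,4] (faults so far: 3)
  step 6: ref 3 -> HIT, frames=[3,2,4] (faults so far: 3)
  step 7: ref 1 -> FAULT, evict 2, frames=[3,1,4] (faults so far: 4)
  step 8: ref 4 -> HIT, frames=[3,1,4] (faults so far: 4)
  step 9: ref 3 -> HIT, frames=[3,1,4] (faults so far: 4)
  Optimal total faults: 4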